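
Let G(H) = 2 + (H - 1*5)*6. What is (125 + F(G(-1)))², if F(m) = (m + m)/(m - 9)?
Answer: 29626249/1849 ≈ 16023.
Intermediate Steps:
G(H) = -28 + 6*H (G(H) = 2 + (H - 5)*6 = 2 + (-5 + H)*6 = 2 + (-30 + 6*H) = -28 + 6*H)
F(m) = 2*m/(-9 + m) (F(m) = (2*m)/(-9 + m) = 2*m/(-9 + m))
(125 + F(G(-1)))² = (125 + 2*(-28 + 6*(-1))/(-9 + (-28 + 6*(-1))))² = (125 + 2*(-28 - 6)/(-9 + (-28 - 6)))² = (125 + 2*(-34)/(-9 - 34))² = (125 + 2*(-34)/(-43))² = (125 + 2*(-34)*(-1/43))² = (125 + 68/43)² = (5443/43)² = 29626249/1849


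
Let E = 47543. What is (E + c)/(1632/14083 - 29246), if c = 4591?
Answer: -367101561/205934893 ≈ -1.7826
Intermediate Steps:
(E + c)/(1632/14083 - 29246) = (47543 + 4591)/(1632/14083 - 29246) = 52134/(1632*(1/14083) - 29246) = 52134/(1632/14083 - 29246) = 52134/(-411869786/14083) = 52134*(-14083/411869786) = -367101561/205934893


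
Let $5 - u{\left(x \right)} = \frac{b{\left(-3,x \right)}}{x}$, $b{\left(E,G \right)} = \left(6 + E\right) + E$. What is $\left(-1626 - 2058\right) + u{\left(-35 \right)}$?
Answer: $-3679$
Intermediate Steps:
$b{\left(E,G \right)} = 6 + 2 E$
$u{\left(x \right)} = 5$ ($u{\left(x \right)} = 5 - \frac{6 + 2 \left(-3\right)}{x} = 5 - \frac{6 - 6}{x} = 5 - \frac{0}{x} = 5 - 0 = 5 + 0 = 5$)
$\left(-1626 - 2058\right) + u{\left(-35 \right)} = \left(-1626 - 2058\right) + 5 = -3684 + 5 = -3679$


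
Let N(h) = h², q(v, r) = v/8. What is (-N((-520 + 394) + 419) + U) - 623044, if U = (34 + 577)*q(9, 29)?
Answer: -5665645/8 ≈ -7.0821e+5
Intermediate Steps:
q(v, r) = v/8 (q(v, r) = v*(⅛) = v/8)
U = 5499/8 (U = (34 + 577)*((⅛)*9) = 611*(9/8) = 5499/8 ≈ 687.38)
(-N((-520 + 394) + 419) + U) - 623044 = (-((-520 + 394) + 419)² + 5499/8) - 623044 = (-(-126 + 419)² + 5499/8) - 623044 = (-1*293² + 5499/8) - 623044 = (-1*85849 + 5499/8) - 623044 = (-85849 + 5499/8) - 623044 = -681293/8 - 623044 = -5665645/8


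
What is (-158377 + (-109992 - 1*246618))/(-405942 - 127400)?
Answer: 514987/533342 ≈ 0.96558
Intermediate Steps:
(-158377 + (-109992 - 1*246618))/(-405942 - 127400) = (-158377 + (-109992 - 246618))/(-533342) = (-158377 - 356610)*(-1/533342) = -514987*(-1/533342) = 514987/533342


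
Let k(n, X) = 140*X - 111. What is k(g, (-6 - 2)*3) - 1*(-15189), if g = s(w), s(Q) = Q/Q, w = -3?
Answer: 11718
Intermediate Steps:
s(Q) = 1
g = 1
k(n, X) = -111 + 140*X
k(g, (-6 - 2)*3) - 1*(-15189) = (-111 + 140*((-6 - 2)*3)) - 1*(-15189) = (-111 + 140*(-8*3)) + 15189 = (-111 + 140*(-24)) + 15189 = (-111 - 3360) + 15189 = -3471 + 15189 = 11718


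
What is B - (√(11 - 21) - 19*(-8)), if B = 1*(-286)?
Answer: -438 - I*√10 ≈ -438.0 - 3.1623*I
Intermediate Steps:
B = -286
B - (√(11 - 21) - 19*(-8)) = -286 - (√(11 - 21) - 19*(-8)) = -286 - (√(-10) + 152) = -286 - (I*√10 + 152) = -286 - (152 + I*√10) = -286 + (-152 - I*√10) = -438 - I*√10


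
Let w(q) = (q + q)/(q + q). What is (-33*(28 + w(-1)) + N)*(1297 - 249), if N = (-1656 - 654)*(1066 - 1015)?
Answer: -124467816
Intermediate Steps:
w(q) = 1 (w(q) = (2*q)/((2*q)) = (2*q)*(1/(2*q)) = 1)
N = -117810 (N = -2310*51 = -117810)
(-33*(28 + w(-1)) + N)*(1297 - 249) = (-33*(28 + 1) - 117810)*(1297 - 249) = (-33*29 - 117810)*1048 = (-957 - 117810)*1048 = -118767*1048 = -124467816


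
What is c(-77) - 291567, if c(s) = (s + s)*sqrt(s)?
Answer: -291567 - 154*I*sqrt(77) ≈ -2.9157e+5 - 1351.3*I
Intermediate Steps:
c(s) = 2*s**(3/2) (c(s) = (2*s)*sqrt(s) = 2*s**(3/2))
c(-77) - 291567 = 2*(-77)**(3/2) - 291567 = 2*(-77*I*sqrt(77)) - 291567 = -154*I*sqrt(77) - 291567 = -291567 - 154*I*sqrt(77)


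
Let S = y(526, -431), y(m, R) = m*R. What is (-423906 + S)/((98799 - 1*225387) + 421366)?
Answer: -325306/147389 ≈ -2.2071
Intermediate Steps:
y(m, R) = R*m
S = -226706 (S = -431*526 = -226706)
(-423906 + S)/((98799 - 1*225387) + 421366) = (-423906 - 226706)/((98799 - 1*225387) + 421366) = -650612/((98799 - 225387) + 421366) = -650612/(-126588 + 421366) = -650612/294778 = -650612*1/294778 = -325306/147389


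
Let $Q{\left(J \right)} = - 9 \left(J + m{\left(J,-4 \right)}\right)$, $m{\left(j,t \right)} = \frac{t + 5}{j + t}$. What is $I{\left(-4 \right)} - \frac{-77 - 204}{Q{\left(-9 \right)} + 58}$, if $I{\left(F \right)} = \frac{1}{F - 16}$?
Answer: $\frac{17811}{9080} \approx 1.9616$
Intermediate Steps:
$m{\left(j,t \right)} = \frac{5 + t}{j + t}$
$Q{\left(J \right)} = - 9 J - \frac{9}{-4 + J}$ ($Q{\left(J \right)} = - 9 \left(J + \frac{5 - 4}{J - 4}\right) = - 9 \left(J + \frac{1}{-4 + J} 1\right) = - 9 \left(J + \frac{1}{-4 + J}\right) = - 9 J - \frac{9}{-4 + J}$)
$I{\left(F \right)} = \frac{1}{-16 + F}$
$I{\left(-4 \right)} - \frac{-77 - 204}{Q{\left(-9 \right)} + 58} = \frac{1}{-16 - 4} - \frac{-77 - 204}{\frac{9 \left(-1 - - 9 \left(-4 - 9\right)\right)}{-4 - 9} + 58} = \frac{1}{-20} - - \frac{281}{\frac{9 \left(-1 - \left(-9\right) \left(-13\right)\right)}{-13} + 58} = - \frac{1}{20} - - \frac{281}{9 \left(- \frac{1}{13}\right) \left(-1 - 117\right) + 58} = - \frac{1}{20} - - \frac{281}{9 \left(- \frac{1}{13}\right) \left(-118\right) + 58} = - \frac{1}{20} - - \frac{281}{\frac{1062}{13} + 58} = - \frac{1}{20} - - \frac{281}{\frac{1816}{13}} = - \frac{1}{20} - \left(-281\right) \frac{13}{1816} = - \frac{1}{20} - - \frac{3653}{1816} = - \frac{1}{20} + \frac{3653}{1816} = \frac{17811}{9080}$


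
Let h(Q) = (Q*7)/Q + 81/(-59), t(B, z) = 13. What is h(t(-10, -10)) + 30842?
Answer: 1820010/59 ≈ 30848.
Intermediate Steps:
h(Q) = 332/59 (h(Q) = (7*Q)/Q + 81*(-1/59) = 7 - 81/59 = 332/59)
h(t(-10, -10)) + 30842 = 332/59 + 30842 = 1820010/59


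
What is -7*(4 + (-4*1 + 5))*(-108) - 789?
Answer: 2991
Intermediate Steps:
-7*(4 + (-4*1 + 5))*(-108) - 789 = -7*(4 + (-4 + 5))*(-108) - 789 = -7*(4 + 1)*(-108) - 789 = -7*5*(-108) - 789 = -35*(-108) - 789 = 3780 - 789 = 2991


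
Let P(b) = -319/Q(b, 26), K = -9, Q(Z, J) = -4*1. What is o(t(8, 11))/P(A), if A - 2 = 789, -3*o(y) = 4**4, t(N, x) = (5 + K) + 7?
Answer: -1024/957 ≈ -1.0700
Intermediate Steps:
Q(Z, J) = -4
t(N, x) = 3 (t(N, x) = (5 - 9) + 7 = -4 + 7 = 3)
o(y) = -256/3 (o(y) = -1/3*4**4 = -1/3*256 = -256/3)
A = 791 (A = 2 + 789 = 791)
P(b) = 319/4 (P(b) = -319/(-4) = -319*(-1/4) = 319/4)
o(t(8, 11))/P(A) = -256/(3*319/4) = -256/3*4/319 = -1024/957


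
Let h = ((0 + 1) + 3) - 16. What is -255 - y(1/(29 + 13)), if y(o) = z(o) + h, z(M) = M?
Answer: -10207/42 ≈ -243.02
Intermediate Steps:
h = -12 (h = (1 + 3) - 16 = 4 - 16 = -12)
y(o) = -12 + o (y(o) = o - 12 = -12 + o)
-255 - y(1/(29 + 13)) = -255 - (-12 + 1/(29 + 13)) = -255 - (-12 + 1/42) = -255 - 1*(-503/42) = -255 + 503/42 = -10207/42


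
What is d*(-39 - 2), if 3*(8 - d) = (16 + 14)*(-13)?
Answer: -5658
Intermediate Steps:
d = 138 (d = 8 - (16 + 14)*(-13)/3 = 8 - 10*(-13) = 8 - 1/3*(-390) = 8 + 130 = 138)
d*(-39 - 2) = 138*(-39 - 2) = 138*(-41) = -5658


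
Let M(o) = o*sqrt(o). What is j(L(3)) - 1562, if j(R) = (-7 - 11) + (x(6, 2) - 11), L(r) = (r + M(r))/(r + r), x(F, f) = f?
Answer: -1589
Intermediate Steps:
M(o) = o**(3/2)
L(r) = (r + r**(3/2))/(2*r) (L(r) = (r + r**(3/2))/(r + r) = (r + r**(3/2))/((2*r)) = (r + r**(3/2))*(1/(2*r)) = (r + r**(3/2))/(2*r))
j(R) = -27 (j(R) = (-7 - 11) + (2 - 11) = -18 - 9 = -27)
j(L(3)) - 1562 = -27 - 1562 = -1589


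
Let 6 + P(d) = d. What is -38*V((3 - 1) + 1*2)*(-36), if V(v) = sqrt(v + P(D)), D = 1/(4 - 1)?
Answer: 456*I*sqrt(15) ≈ 1766.1*I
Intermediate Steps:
D = 1/3 ≈ 0.33333
P(d) = -6 + d
V(v) = sqrt(-17/3 + v) (V(v) = sqrt(v + (-6 + 1/3)) = sqrt(v - 17/3) = sqrt(-17/3 + v))
-38*V((3 - 1) + 1*2)*(-36) = -38*sqrt(-51 + 9*((3 - 1) + 1*2))/3*(-36) = -38*sqrt(-51 + 9*(2 + 2))/3*(-36) = -38*sqrt(-51 + 9*4)/3*(-36) = -38*sqrt(-51 + 36)/3*(-36) = -38*sqrt(-15)/3*(-36) = -38*I*sqrt(15)/3*(-36) = 456*I*sqrt(15)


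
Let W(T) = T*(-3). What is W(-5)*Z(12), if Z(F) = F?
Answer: 180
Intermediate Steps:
W(T) = -3*T
W(-5)*Z(12) = -3*(-5)*12 = 15*12 = 180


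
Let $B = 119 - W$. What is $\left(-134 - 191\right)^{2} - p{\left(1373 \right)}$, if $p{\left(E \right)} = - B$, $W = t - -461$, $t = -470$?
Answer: $105753$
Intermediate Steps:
$W = -9$ ($W = -470 - -461 = -470 + 461 = -9$)
$B = 128$ ($B = 119 - -9 = 119 + 9 = 128$)
$p{\left(E \right)} = -128$ ($p{\left(E \right)} = \left(-1\right) 128 = -128$)
$\left(-134 - 191\right)^{2} - p{\left(1373 \right)} = \left(-134 - 191\right)^{2} - -128 = \left(-325\right)^{2} + 128 = 105625 + 128 = 105753$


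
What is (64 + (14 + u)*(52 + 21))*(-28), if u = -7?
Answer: -16100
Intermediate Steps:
(64 + (14 + u)*(52 + 21))*(-28) = (64 + (14 - 7)*(52 + 21))*(-28) = (64 + 7*73)*(-28) = (64 + 511)*(-28) = 575*(-28) = -16100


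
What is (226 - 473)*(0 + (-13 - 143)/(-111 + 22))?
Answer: -38532/89 ≈ -432.94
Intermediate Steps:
(226 - 473)*(0 + (-13 - 143)/(-111 + 22)) = -247*(0 - 156/(-89)) = -247*(0 - 156*(-1/89)) = -247*(0 + 156/89) = -247*156/89 = -38532/89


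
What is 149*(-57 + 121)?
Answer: 9536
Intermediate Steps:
149*(-57 + 121) = 149*64 = 9536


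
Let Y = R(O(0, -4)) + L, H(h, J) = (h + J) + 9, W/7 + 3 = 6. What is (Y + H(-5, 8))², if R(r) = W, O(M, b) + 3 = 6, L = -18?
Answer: 225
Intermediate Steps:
W = 21 (W = -21 + 7*6 = -21 + 42 = 21)
O(M, b) = 3 (O(M, b) = -3 + 6 = 3)
H(h, J) = 9 + J + h (H(h, J) = (J + h) + 9 = 9 + J + h)
R(r) = 21
Y = 3 (Y = 21 - 18 = 3)
(Y + H(-5, 8))² = (3 + (9 + 8 - 5))² = (3 + 12)² = 15² = 225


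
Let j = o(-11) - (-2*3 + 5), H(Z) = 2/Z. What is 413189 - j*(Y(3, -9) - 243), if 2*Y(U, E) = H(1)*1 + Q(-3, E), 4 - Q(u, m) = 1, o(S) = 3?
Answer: 414151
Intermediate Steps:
Q(u, m) = 3 (Q(u, m) = 4 - 1*1 = 4 - 1 = 3)
Y(U, E) = 5/2 (Y(U, E) = ((2/1)*1 + 3)/2 = ((2*1)*1 + 3)/2 = (2*1 + 3)/2 = (2 + 3)/2 = (½)*5 = 5/2)
j = 4 (j = 3 - (-2*3 + 5) = 3 - (-6 + 5) = 3 - 1*(-1) = 3 + 1 = 4)
413189 - j*(Y(3, -9) - 243) = 413189 - 4*(5/2 - 243) = 413189 - 4*(-481)/2 = 413189 - 1*(-962) = 413189 + 962 = 414151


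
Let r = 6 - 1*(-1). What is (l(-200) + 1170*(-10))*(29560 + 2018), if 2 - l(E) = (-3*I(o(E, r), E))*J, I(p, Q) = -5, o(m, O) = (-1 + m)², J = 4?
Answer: -371294124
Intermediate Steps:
r = 7 (r = 6 + 1 = 7)
l(E) = -58 (l(E) = 2 - (-3*(-5))*4 = 2 - 15*4 = 2 - 1*60 = 2 - 60 = -58)
(l(-200) + 1170*(-10))*(29560 + 2018) = (-58 + 1170*(-10))*(29560 + 2018) = (-58 - 11700)*31578 = -11758*31578 = -371294124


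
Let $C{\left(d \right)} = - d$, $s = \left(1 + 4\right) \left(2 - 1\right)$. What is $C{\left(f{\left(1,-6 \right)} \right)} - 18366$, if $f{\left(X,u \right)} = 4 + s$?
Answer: $-18375$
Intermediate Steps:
$s = 5$ ($s = 5 \cdot 1 = 5$)
$f{\left(X,u \right)} = 9$ ($f{\left(X,u \right)} = 4 + 5 = 9$)
$C{\left(f{\left(1,-6 \right)} \right)} - 18366 = \left(-1\right) 9 - 18366 = -9 - 18366 = -18375$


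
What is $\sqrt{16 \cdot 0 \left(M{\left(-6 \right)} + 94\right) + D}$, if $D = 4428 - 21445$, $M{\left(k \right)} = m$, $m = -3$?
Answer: $i \sqrt{17017} \approx 130.45 i$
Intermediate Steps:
$M{\left(k \right)} = -3$
$D = -17017$
$\sqrt{16 \cdot 0 \left(M{\left(-6 \right)} + 94\right) + D} = \sqrt{16 \cdot 0 \left(-3 + 94\right) - 17017} = \sqrt{0 \cdot 91 - 17017} = \sqrt{0 - 17017} = \sqrt{-17017} = i \sqrt{17017}$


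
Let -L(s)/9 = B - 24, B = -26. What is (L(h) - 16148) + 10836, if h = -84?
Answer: -4862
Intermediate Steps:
L(s) = 450 (L(s) = -9*(-26 - 24) = -9*(-50) = 450)
(L(h) - 16148) + 10836 = (450 - 16148) + 10836 = -15698 + 10836 = -4862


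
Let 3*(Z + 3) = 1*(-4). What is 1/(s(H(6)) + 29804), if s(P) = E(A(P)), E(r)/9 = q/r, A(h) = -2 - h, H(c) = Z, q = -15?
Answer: 7/208223 ≈ 3.3618e-5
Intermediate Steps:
Z = -13/3 (Z = -3 + (1*(-4))/3 = -3 + (⅓)*(-4) = -3 - 4/3 = -13/3 ≈ -4.3333)
H(c) = -13/3
E(r) = -135/r (E(r) = 9*(-15/r) = -135/r)
s(P) = -135/(-2 - P)
1/(s(H(6)) + 29804) = 1/(135/(2 - 13/3) + 29804) = 1/(135/(-7/3) + 29804) = 1/(135*(-3/7) + 29804) = 1/(-405/7 + 29804) = 1/(208223/7) = 7/208223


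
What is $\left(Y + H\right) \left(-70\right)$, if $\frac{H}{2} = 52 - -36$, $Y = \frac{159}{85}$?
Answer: $- \frac{211666}{17} \approx -12451.0$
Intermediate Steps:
$Y = \frac{159}{85}$ ($Y = 159 \cdot \frac{1}{85} = \frac{159}{85} \approx 1.8706$)
$H = 176$ ($H = 2 \left(52 - -36\right) = 2 \left(52 + 36\right) = 2 \cdot 88 = 176$)
$\left(Y + H\right) \left(-70\right) = \left(\frac{159}{85} + 176\right) \left(-70\right) = \frac{15119}{85} \left(-70\right) = - \frac{211666}{17}$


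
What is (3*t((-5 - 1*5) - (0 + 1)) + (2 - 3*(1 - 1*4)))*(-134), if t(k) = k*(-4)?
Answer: -19162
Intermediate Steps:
t(k) = -4*k
(3*t((-5 - 1*5) - (0 + 1)) + (2 - 3*(1 - 1*4)))*(-134) = (3*(-4*((-5 - 1*5) - (0 + 1))) + (2 - 3*(1 - 1*4)))*(-134) = (3*(-4*((-5 - 5) - 1*1)) + (2 - 3*(1 - 4)))*(-134) = (3*(-4*(-10 - 1)) + (2 - 3*(-3)))*(-134) = (3*(-4*(-11)) + (2 + 9))*(-134) = (3*44 + 11)*(-134) = (132 + 11)*(-134) = 143*(-134) = -19162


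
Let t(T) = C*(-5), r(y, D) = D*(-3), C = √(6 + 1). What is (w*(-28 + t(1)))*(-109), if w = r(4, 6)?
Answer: -54936 - 9810*√7 ≈ -80891.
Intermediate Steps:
C = √7 ≈ 2.6458
r(y, D) = -3*D
w = -18 (w = -3*6 = -18)
t(T) = -5*√7 (t(T) = √7*(-5) = -5*√7)
(w*(-28 + t(1)))*(-109) = -18*(-28 - 5*√7)*(-109) = (504 + 90*√7)*(-109) = -54936 - 9810*√7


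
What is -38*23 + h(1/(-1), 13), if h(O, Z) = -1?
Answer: -875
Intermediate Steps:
-38*23 + h(1/(-1), 13) = -38*23 - 1 = -874 - 1 = -875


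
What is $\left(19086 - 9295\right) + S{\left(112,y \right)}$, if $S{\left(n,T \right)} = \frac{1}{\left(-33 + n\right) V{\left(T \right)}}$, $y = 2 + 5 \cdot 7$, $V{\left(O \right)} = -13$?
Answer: $\frac{10055356}{1027} \approx 9791.0$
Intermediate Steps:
$y = 37$ ($y = 2 + 35 = 37$)
$S{\left(n,T \right)} = - \frac{1}{13 \left(-33 + n\right)}$ ($S{\left(n,T \right)} = \frac{1}{\left(-33 + n\right) \left(-13\right)} = \frac{1}{-33 + n} \left(- \frac{1}{13}\right) = - \frac{1}{13 \left(-33 + n\right)}$)
$\left(19086 - 9295\right) + S{\left(112,y \right)} = \left(19086 - 9295\right) - \frac{1}{-429 + 13 \cdot 112} = 9791 - \frac{1}{-429 + 1456} = 9791 - \frac{1}{1027} = \frac{10055356}{1027}$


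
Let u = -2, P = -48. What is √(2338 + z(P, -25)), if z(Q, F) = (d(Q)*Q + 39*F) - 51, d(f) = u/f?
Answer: √1310 ≈ 36.194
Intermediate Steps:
d(f) = -2/f
z(Q, F) = -53 + 39*F (z(Q, F) = ((-2/Q)*Q + 39*F) - 51 = (-2 + 39*F) - 51 = -53 + 39*F)
√(2338 + z(P, -25)) = √(2338 + (-53 + 39*(-25))) = √(2338 + (-53 - 975)) = √(2338 - 1028) = √1310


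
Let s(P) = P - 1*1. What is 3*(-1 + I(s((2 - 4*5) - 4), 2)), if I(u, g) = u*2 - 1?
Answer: -144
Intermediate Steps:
s(P) = -1 + P (s(P) = P - 1 = -1 + P)
I(u, g) = -1 + 2*u (I(u, g) = 2*u - 1 = -1 + 2*u)
3*(-1 + I(s((2 - 4*5) - 4), 2)) = 3*(-1 + (-1 + 2*(-1 + ((2 - 4*5) - 4)))) = 3*(-1 + (-1 + 2*(-1 + ((2 - 20) - 4)))) = 3*(-1 + (-1 + 2*(-1 + (-18 - 4)))) = 3*(-1 + (-1 + 2*(-1 - 22))) = 3*(-1 + (-1 + 2*(-23))) = 3*(-1 + (-1 - 46)) = 3*(-1 - 47) = 3*(-48) = -144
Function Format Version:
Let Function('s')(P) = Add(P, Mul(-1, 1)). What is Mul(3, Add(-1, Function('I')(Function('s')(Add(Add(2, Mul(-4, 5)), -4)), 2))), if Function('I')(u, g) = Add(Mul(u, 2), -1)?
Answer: -144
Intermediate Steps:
Function('s')(P) = Add(-1, P) (Function('s')(P) = Add(P, -1) = Add(-1, P))
Function('I')(u, g) = Add(-1, Mul(2, u)) (Function('I')(u, g) = Add(Mul(2, u), -1) = Add(-1, Mul(2, u)))
Mul(3, Add(-1, Function('I')(Function('s')(Add(Add(2, Mul(-4, 5)), -4)), 2))) = Mul(3, Add(-1, Add(-1, Mul(2, Add(-1, Add(Add(2, Mul(-4, 5)), -4)))))) = Mul(3, Add(-1, Add(-1, Mul(2, Add(-1, Add(Add(2, -20), -4)))))) = Mul(3, Add(-1, Add(-1, Mul(2, Add(-1, Add(-18, -4)))))) = Mul(3, Add(-1, Add(-1, Mul(2, Add(-1, -22))))) = Mul(3, Add(-1, Add(-1, Mul(2, -23)))) = Mul(3, Add(-1, Add(-1, -46))) = Mul(3, Add(-1, -47)) = Mul(3, -48) = -144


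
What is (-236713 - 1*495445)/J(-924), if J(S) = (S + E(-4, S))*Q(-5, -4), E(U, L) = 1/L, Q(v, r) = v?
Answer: -676513992/4268885 ≈ -158.48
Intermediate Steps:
J(S) = -5*S - 5/S (J(S) = (S + 1/S)*(-5) = -5*S - 5/S)
(-236713 - 1*495445)/J(-924) = (-236713 - 1*495445)/(-5*(-924) - 5/(-924)) = (-236713 - 495445)/(4620 - 5*(-1/924)) = -732158/(4620 + 5/924) = -732158/4268885/924 = -732158*924/4268885 = -676513992/4268885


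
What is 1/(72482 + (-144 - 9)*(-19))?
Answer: 1/75389 ≈ 1.3265e-5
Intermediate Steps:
1/(72482 + (-144 - 9)*(-19)) = 1/(72482 - 153*(-19)) = 1/(72482 + 2907) = 1/75389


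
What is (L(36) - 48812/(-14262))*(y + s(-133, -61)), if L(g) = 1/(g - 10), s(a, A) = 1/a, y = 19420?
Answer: 29076965669/432614 ≈ 67212.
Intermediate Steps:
L(g) = 1/(-10 + g)
(L(36) - 48812/(-14262))*(y + s(-133, -61)) = (1/(-10 + 36) - 48812/(-14262))*(19420 + 1/(-133)) = (1/26 - 48812*(-1/14262))*(19420 - 1/133) = (1/26 + 24406/7131)*(2582859/133) = (641687/185406)*(2582859/133) = 29076965669/432614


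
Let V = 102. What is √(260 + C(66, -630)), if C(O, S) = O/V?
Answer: √75327/17 ≈ 16.145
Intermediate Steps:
C(O, S) = O/102
√(260 + C(66, -630)) = √(260 + (1/102)*66) = √(260 + 11/17) = √(4431/17) = √75327/17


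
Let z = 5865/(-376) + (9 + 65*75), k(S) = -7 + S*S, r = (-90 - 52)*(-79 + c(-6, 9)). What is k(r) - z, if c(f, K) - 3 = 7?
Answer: 36094469153/376 ≈ 9.5996e+7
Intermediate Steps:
c(f, K) = 10 (c(f, K) = 3 + 7 = 10)
r = 9798 (r = (-90 - 52)*(-79 + 10) = -142*(-69) = 9798)
k(S) = -7 + S**2
z = 1830519/376 (z = 5865*(-1/376) + (9 + 4875) = -5865/376 + 4884 = 1830519/376 ≈ 4868.4)
k(r) - z = (-7 + 9798**2) - 1*1830519/376 = (-7 + 96000804) - 1830519/376 = 96000797 - 1830519/376 = 36094469153/376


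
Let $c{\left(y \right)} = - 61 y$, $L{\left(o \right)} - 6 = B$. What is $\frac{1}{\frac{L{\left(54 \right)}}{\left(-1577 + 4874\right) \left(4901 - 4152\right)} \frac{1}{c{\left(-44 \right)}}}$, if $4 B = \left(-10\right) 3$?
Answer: $-4418674568$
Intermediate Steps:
$B = - \frac{15}{2}$ ($B = \frac{\left(-10\right) 3}{4} = \frac{1}{4} \left(-30\right) = - \frac{15}{2} \approx -7.5$)
$L{\left(o \right)} = - \frac{3}{2}$ ($L{\left(o \right)} = 6 - \frac{15}{2} = - \frac{3}{2}$)
$\frac{1}{\frac{L{\left(54 \right)}}{\left(-1577 + 4874\right) \left(4901 - 4152\right)} \frac{1}{c{\left(-44 \right)}}} = \frac{1}{- \frac{3}{2 \left(-1577 + 4874\right) \left(4901 - 4152\right)} \frac{1}{\left(-61\right) \left(-44\right)}} = \frac{1}{- \frac{3}{2 \cdot 3297 \cdot 749} \cdot \frac{1}{2684}} = \frac{1}{- \frac{3}{2 \cdot 2469453} \cdot \frac{1}{2684}} = \frac{1}{\left(- \frac{3}{2}\right) \frac{1}{2469453} \cdot \frac{1}{2684}} = \frac{1}{\left(- \frac{1}{1646302}\right) \frac{1}{2684}} = \frac{1}{- \frac{1}{4418674568}} = -4418674568$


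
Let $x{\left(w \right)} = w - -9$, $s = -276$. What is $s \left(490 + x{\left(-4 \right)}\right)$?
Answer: $-136620$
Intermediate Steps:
$x{\left(w \right)} = 9 + w$ ($x{\left(w \right)} = w + 9 = 9 + w$)
$s \left(490 + x{\left(-4 \right)}\right) = - 276 \left(490 + \left(9 - 4\right)\right) = - 276 \left(490 + 5\right) = \left(-276\right) 495 = -136620$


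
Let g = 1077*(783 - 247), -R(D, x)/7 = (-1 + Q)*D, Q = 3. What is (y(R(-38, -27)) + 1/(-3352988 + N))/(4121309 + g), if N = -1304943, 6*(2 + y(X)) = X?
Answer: 1211062057/65656998287733 ≈ 1.8445e-5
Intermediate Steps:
R(D, x) = -14*D (R(D, x) = -7*(-1 + 3)*D = -14*D)
y(X) = -2 + X/6
g = 577272 (g = 1077*536 = 577272)
(y(R(-38, -27)) + 1/(-3352988 + N))/(4121309 + g) = ((-2 + (-14*(-38))/6) + 1/(-3352988 - 1304943))/(4121309 + 577272) = ((-2 + (⅙)*532) + 1/(-4657931))/4698581 = ((-2 + 266/3) - 1/4657931)*(1/4698581) = (260/3 - 1/4657931)*(1/4698581) = (1211062057/13973793)*(1/4698581) = 1211062057/65656998287733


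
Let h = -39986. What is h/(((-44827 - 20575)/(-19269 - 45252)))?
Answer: -1289968353/32701 ≈ -39447.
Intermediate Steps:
h/(((-44827 - 20575)/(-19269 - 45252))) = -39986*(-19269 - 45252)/(-44827 - 20575) = -39986/((-65402/(-64521))) = -39986/((-65402*(-1/64521))) = -39986/65402/64521 = -39986*64521/65402 = -1289968353/32701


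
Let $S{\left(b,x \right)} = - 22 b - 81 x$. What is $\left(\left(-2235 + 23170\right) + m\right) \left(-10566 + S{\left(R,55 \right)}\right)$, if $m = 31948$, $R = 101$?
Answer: $-911861569$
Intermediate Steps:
$S{\left(b,x \right)} = - 81 x - 22 b$
$\left(\left(-2235 + 23170\right) + m\right) \left(-10566 + S{\left(R,55 \right)}\right) = \left(\left(-2235 + 23170\right) + 31948\right) \left(-10566 - 6677\right) = \left(20935 + 31948\right) \left(-10566 - 6677\right) = 52883 \left(-10566 - 6677\right) = 52883 \left(-17243\right) = -911861569$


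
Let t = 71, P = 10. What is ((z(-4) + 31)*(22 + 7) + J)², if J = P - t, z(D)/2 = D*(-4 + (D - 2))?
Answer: 9972964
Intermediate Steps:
z(D) = 2*D*(-6 + D) (z(D) = 2*(D*(-4 + (D - 2))) = 2*(D*(-4 + (-2 + D))) = 2*(D*(-6 + D)) = 2*D*(-6 + D))
J = -61 (J = 10 - 1*71 = 10 - 71 = -61)
((z(-4) + 31)*(22 + 7) + J)² = ((2*(-4)*(-6 - 4) + 31)*(22 + 7) - 61)² = ((2*(-4)*(-10) + 31)*29 - 61)² = ((80 + 31)*29 - 61)² = (111*29 - 61)² = (3219 - 61)² = 3158² = 9972964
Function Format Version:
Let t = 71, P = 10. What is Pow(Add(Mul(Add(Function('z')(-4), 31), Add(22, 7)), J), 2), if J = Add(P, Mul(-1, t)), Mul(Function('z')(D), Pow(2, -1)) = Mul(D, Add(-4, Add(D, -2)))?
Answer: 9972964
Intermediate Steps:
Function('z')(D) = Mul(2, D, Add(-6, D)) (Function('z')(D) = Mul(2, Mul(D, Add(-4, Add(D, -2)))) = Mul(2, Mul(D, Add(-4, Add(-2, D)))) = Mul(2, Mul(D, Add(-6, D))) = Mul(2, D, Add(-6, D)))
J = -61 (J = Add(10, Mul(-1, 71)) = Add(10, -71) = -61)
Pow(Add(Mul(Add(Function('z')(-4), 31), Add(22, 7)), J), 2) = Pow(Add(Mul(Add(Mul(2, -4, Add(-6, -4)), 31), Add(22, 7)), -61), 2) = Pow(Add(Mul(Add(Mul(2, -4, -10), 31), 29), -61), 2) = Pow(Add(Mul(Add(80, 31), 29), -61), 2) = Pow(Add(Mul(111, 29), -61), 2) = Pow(Add(3219, -61), 2) = Pow(3158, 2) = 9972964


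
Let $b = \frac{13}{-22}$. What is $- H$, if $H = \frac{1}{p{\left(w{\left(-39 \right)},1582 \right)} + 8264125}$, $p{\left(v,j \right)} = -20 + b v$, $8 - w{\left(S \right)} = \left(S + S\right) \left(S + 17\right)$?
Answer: $- \frac{11}{90916257} \approx -1.2099 \cdot 10^{-7}$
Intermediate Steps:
$b = - \frac{13}{22}$ ($b = 13 \left(- \frac{1}{22}\right) = - \frac{13}{22} \approx -0.59091$)
$w{\left(S \right)} = 8 - 2 S \left(17 + S\right)$ ($w{\left(S \right)} = 8 - \left(S + S\right) \left(S + 17\right) = 8 - 2 S \left(17 + S\right)$)
$p{\left(v,j \right)} = -20 - \frac{13 v}{22}$
$H = \frac{11}{90916257}$ ($H = \frac{1}{\left(-20 - \frac{13 \left(8 - -1326 - 2 \left(-39\right)^{2}\right)}{22}\right) + 8264125} = \frac{1}{\left(-20 - \frac{13 \left(8 + 1326 - 3042\right)}{22}\right) + 8264125} = \frac{1}{\left(-20 - - \frac{11102}{11}\right) + 8264125} = \frac{1}{\left(-20 + \frac{11102}{11}\right) + 8264125} = \frac{1}{\frac{10882}{11} + 8264125} = \frac{1}{\frac{90916257}{11}} = \frac{11}{90916257} \approx 1.2099 \cdot 10^{-7}$)
$- H = \left(-1\right) \frac{11}{90916257} = - \frac{11}{90916257}$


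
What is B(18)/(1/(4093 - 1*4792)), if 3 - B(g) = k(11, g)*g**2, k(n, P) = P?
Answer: 4074471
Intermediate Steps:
B(g) = 3 - g**3 (B(g) = 3 - g*g**2 = 3 - g**3)
B(18)/(1/(4093 - 1*4792)) = (3 - 1*18**3)/(1/(4093 - 1*4792)) = (3 - 1*5832)/(1/(4093 - 4792)) = (3 - 5832)/(1/(-699)) = -5829/(-1/699) = -5829*(-699) = 4074471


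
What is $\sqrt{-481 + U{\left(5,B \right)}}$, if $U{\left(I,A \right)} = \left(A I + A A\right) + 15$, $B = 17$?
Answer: $2 i \sqrt{23} \approx 9.5917 i$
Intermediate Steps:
$U{\left(I,A \right)} = 15 + A^{2} + A I$ ($U{\left(I,A \right)} = \left(A I + A^{2}\right) + 15 = \left(A^{2} + A I\right) + 15 = 15 + A^{2} + A I$)
$\sqrt{-481 + U{\left(5,B \right)}} = \sqrt{-481 + \left(15 + 17^{2} + 17 \cdot 5\right)} = \sqrt{-481 + \left(15 + 289 + 85\right)} = \sqrt{-481 + 389} = \sqrt{-92} = 2 i \sqrt{23}$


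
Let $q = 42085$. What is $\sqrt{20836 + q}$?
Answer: $\sqrt{62921} \approx 250.84$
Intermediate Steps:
$\sqrt{20836 + q} = \sqrt{20836 + 42085} = \sqrt{62921}$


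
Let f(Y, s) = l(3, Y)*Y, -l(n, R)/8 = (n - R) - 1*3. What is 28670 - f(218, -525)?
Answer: -351522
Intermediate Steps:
l(n, R) = 24 - 8*n + 8*R (l(n, R) = -8*((n - R) - 1*3) = -8*((n - R) - 3) = -8*(-3 + n - R) = 24 - 8*n + 8*R)
f(Y, s) = 8*Y**2 (f(Y, s) = (24 - 8*3 + 8*Y)*Y = (24 - 24 + 8*Y)*Y = (8*Y)*Y = 8*Y**2)
28670 - f(218, -525) = 28670 - 8*218**2 = 28670 - 8*47524 = 28670 - 1*380192 = 28670 - 380192 = -351522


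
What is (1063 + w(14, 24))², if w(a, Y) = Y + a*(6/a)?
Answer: 1194649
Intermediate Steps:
w(a, Y) = 6 + Y (w(a, Y) = Y + 6 = 6 + Y)
(1063 + w(14, 24))² = (1063 + (6 + 24))² = (1063 + 30)² = 1093² = 1194649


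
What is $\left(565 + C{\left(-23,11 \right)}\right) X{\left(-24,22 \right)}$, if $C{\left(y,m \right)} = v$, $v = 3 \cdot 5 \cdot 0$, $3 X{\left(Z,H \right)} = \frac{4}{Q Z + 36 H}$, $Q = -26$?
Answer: $\frac{565}{1062} \approx 0.53201$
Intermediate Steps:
$X{\left(Z,H \right)} = \frac{4}{3 \left(- 26 Z + 36 H\right)}$ ($X{\left(Z,H \right)} = \frac{4 \frac{1}{- 26 Z + 36 H}}{3} = \frac{4}{3 \left(- 26 Z + 36 H\right)}$)
$v = 0$ ($v = 15 \cdot 0 = 0$)
$C{\left(y,m \right)} = 0$
$\left(565 + C{\left(-23,11 \right)}\right) X{\left(-24,22 \right)} = \left(565 + 0\right) \frac{2}{3 \left(\left(-13\right) \left(-24\right) + 18 \cdot 22\right)} = 565 \frac{2}{3 \left(312 + 396\right)} = 565 \frac{2}{3 \cdot 708} = 565 \cdot \frac{2}{3} \cdot \frac{1}{708} = 565 \cdot \frac{1}{1062} = \frac{565}{1062}$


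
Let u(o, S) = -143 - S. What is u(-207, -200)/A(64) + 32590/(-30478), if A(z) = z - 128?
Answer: -1911503/975296 ≈ -1.9599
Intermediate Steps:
A(z) = -128 + z
u(-207, -200)/A(64) + 32590/(-30478) = (-143 - 1*(-200))/(-128 + 64) + 32590/(-30478) = (-143 + 200)/(-64) + 32590*(-1/30478) = 57*(-1/64) - 16295/15239 = -57/64 - 16295/15239 = -1911503/975296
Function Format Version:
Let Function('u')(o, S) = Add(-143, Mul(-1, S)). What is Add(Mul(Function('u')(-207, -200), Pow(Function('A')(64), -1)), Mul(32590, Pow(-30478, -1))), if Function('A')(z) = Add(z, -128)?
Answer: Rational(-1911503, 975296) ≈ -1.9599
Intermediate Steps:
Function('A')(z) = Add(-128, z)
Add(Mul(Function('u')(-207, -200), Pow(Function('A')(64), -1)), Mul(32590, Pow(-30478, -1))) = Add(Mul(Add(-143, Mul(-1, -200)), Pow(Add(-128, 64), -1)), Mul(32590, Pow(-30478, -1))) = Add(Mul(Add(-143, 200), Pow(-64, -1)), Mul(32590, Rational(-1, 30478))) = Add(Mul(57, Rational(-1, 64)), Rational(-16295, 15239)) = Add(Rational(-57, 64), Rational(-16295, 15239)) = Rational(-1911503, 975296)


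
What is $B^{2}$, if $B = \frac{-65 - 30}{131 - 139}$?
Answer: $\frac{9025}{64} \approx 141.02$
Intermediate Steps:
$B = \frac{95}{8}$ ($B = - \frac{95}{-8} = \left(-95\right) \left(- \frac{1}{8}\right) = \frac{95}{8} \approx 11.875$)
$B^{2} = \left(\frac{95}{8}\right)^{2} = \frac{9025}{64}$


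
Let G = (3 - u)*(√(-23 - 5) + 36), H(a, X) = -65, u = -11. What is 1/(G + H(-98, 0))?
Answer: 439/198209 - 28*I*√7/198209 ≈ 0.0022148 - 0.00037375*I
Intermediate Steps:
G = 504 + 28*I*√7 (G = (3 - 1*(-11))*(√(-23 - 5) + 36) = (3 + 11)*(√(-28) + 36) = 14*(2*I*√7 + 36) = 14*(36 + 2*I*√7) = 504 + 28*I*√7 ≈ 504.0 + 74.081*I)
1/(G + H(-98, 0)) = 1/((504 + 28*I*√7) - 65) = 1/(439 + 28*I*√7)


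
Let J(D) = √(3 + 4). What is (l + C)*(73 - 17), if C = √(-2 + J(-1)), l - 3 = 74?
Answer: 4312 + 56*√(-2 + √7) ≈ 4357.0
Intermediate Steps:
l = 77 (l = 3 + 74 = 77)
J(D) = √7
C = √(-2 + √7) ≈ 0.80359
(l + C)*(73 - 17) = (77 + √(-2 + √7))*(73 - 17) = (77 + √(-2 + √7))*56 = 4312 + 56*√(-2 + √7)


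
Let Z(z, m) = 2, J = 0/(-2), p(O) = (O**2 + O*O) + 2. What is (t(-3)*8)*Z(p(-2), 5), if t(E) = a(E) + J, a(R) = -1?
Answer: -16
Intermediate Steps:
p(O) = 2 + 2*O**2 (p(O) = (O**2 + O**2) + 2 = 2*O**2 + 2 = 2 + 2*O**2)
J = 0 (J = 0*(-1/2) = 0)
t(E) = -1 (t(E) = -1 + 0 = -1)
(t(-3)*8)*Z(p(-2), 5) = -1*8*2 = -8*2 = -16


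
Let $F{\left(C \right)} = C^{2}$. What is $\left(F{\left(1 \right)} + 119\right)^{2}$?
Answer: $14400$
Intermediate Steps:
$\left(F{\left(1 \right)} + 119\right)^{2} = \left(1^{2} + 119\right)^{2} = \left(1 + 119\right)^{2} = 120^{2} = 14400$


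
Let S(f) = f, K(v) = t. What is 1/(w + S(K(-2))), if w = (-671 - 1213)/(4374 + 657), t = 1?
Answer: 1677/1049 ≈ 1.5987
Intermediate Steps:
K(v) = 1
w = -628/1677 (w = -1884/5031 = -1884*1/5031 = -628/1677 ≈ -0.37448)
1/(w + S(K(-2))) = 1/(-628/1677 + 1) = 1/(1049/1677) = 1677/1049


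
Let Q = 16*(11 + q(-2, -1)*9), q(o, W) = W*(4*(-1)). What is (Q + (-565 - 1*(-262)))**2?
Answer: 201601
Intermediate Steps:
q(o, W) = -4*W (q(o, W) = W*(-4) = -4*W)
Q = 752 (Q = 16*(11 - 4*(-1)*9) = 16*(11 + 4*9) = 16*(11 + 36) = 16*47 = 752)
(Q + (-565 - 1*(-262)))**2 = (752 + (-565 - 1*(-262)))**2 = (752 + (-565 + 262))**2 = (752 - 303)**2 = 449**2 = 201601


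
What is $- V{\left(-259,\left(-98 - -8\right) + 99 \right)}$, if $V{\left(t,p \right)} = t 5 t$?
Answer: $-335405$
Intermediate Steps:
$V{\left(t,p \right)} = 5 t^{2}$ ($V{\left(t,p \right)} = 5 t t = 5 t^{2}$)
$- V{\left(-259,\left(-98 - -8\right) + 99 \right)} = - 5 \left(-259\right)^{2} = - 5 \cdot 67081 = \left(-1\right) 335405 = -335405$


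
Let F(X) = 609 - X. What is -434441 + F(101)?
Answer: -433933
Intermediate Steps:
-434441 + F(101) = -434441 + (609 - 1*101) = -434441 + (609 - 101) = -434441 + 508 = -433933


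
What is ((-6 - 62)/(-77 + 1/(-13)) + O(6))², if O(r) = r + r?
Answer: 41654116/251001 ≈ 165.95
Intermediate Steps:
O(r) = 2*r
((-6 - 62)/(-77 + 1/(-13)) + O(6))² = ((-6 - 62)/(-77 + 1/(-13)) + 2*6)² = (-68/(-77 - 1/13) + 12)² = (-68/(-1002/13) + 12)² = (-68*(-13/1002) + 12)² = (442/501 + 12)² = (6454/501)² = 41654116/251001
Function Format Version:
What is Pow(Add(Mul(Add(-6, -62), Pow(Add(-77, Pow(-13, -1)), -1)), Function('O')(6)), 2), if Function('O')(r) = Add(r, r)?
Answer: Rational(41654116, 251001) ≈ 165.95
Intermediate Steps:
Function('O')(r) = Mul(2, r)
Pow(Add(Mul(Add(-6, -62), Pow(Add(-77, Pow(-13, -1)), -1)), Function('O')(6)), 2) = Pow(Add(Mul(Add(-6, -62), Pow(Add(-77, Pow(-13, -1)), -1)), Mul(2, 6)), 2) = Pow(Add(Mul(-68, Pow(Add(-77, Rational(-1, 13)), -1)), 12), 2) = Pow(Add(Mul(-68, Pow(Rational(-1002, 13), -1)), 12), 2) = Pow(Add(Mul(-68, Rational(-13, 1002)), 12), 2) = Pow(Add(Rational(442, 501), 12), 2) = Pow(Rational(6454, 501), 2) = Rational(41654116, 251001)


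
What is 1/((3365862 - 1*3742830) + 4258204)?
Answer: 1/3881236 ≈ 2.5765e-7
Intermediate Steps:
1/((3365862 - 1*3742830) + 4258204) = 1/((3365862 - 3742830) + 4258204) = 1/(-376968 + 4258204) = 1/3881236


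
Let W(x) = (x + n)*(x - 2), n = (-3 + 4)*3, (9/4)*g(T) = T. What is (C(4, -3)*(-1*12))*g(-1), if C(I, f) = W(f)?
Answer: 0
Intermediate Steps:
g(T) = 4*T/9
n = 3 (n = 1*3 = 3)
W(x) = (-2 + x)*(3 + x) (W(x) = (x + 3)*(x - 2) = (3 + x)*(-2 + x) = (-2 + x)*(3 + x))
C(I, f) = -6 + f + f²
(C(4, -3)*(-1*12))*g(-1) = ((-6 - 3 + (-3)²)*(-1*12))*((4/9)*(-1)) = ((-6 - 3 + 9)*(-12))*(-4/9) = (0*(-12))*(-4/9) = 0*(-4/9) = 0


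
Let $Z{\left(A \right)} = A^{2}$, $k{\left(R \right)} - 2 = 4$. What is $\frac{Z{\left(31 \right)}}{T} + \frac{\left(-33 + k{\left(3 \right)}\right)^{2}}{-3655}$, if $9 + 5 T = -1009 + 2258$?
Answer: $\frac{107473}{29240} \approx 3.6755$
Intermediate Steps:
$k{\left(R \right)} = 6$ ($k{\left(R \right)} = 2 + 4 = 6$)
$T = 248$ ($T = - \frac{9}{5} + \frac{-1009 + 2258}{5} = - \frac{9}{5} + \frac{1}{5} \cdot 1249 = - \frac{9}{5} + \frac{1249}{5} = 248$)
$\frac{Z{\left(31 \right)}}{T} + \frac{\left(-33 + k{\left(3 \right)}\right)^{2}}{-3655} = \frac{31^{2}}{248} + \frac{\left(-33 + 6\right)^{2}}{-3655} = 961 \cdot \frac{1}{248} + \left(-27\right)^{2} \left(- \frac{1}{3655}\right) = \frac{31}{8} + 729 \left(- \frac{1}{3655}\right) = \frac{31}{8} - \frac{729}{3655} = \frac{107473}{29240}$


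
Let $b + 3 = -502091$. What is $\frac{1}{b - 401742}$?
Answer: $- \frac{1}{903836} \approx -1.1064 \cdot 10^{-6}$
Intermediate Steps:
$b = -502094$ ($b = -3 - 502091 = -502094$)
$\frac{1}{b - 401742} = \frac{1}{-502094 - 401742} = \frac{1}{-903836} = - \frac{1}{903836}$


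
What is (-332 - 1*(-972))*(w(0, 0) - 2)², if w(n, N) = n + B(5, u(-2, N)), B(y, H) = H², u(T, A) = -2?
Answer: 2560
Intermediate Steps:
w(n, N) = 4 + n (w(n, N) = n + (-2)² = n + 4 = 4 + n)
(-332 - 1*(-972))*(w(0, 0) - 2)² = (-332 - 1*(-972))*((4 + 0) - 2)² = (-332 + 972)*(4 - 2)² = 640*2² = 640*4 = 2560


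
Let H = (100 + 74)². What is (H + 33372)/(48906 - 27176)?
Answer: 31824/10865 ≈ 2.9290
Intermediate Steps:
H = 30276 (H = 174² = 30276)
(H + 33372)/(48906 - 27176) = (30276 + 33372)/(48906 - 27176) = 63648/21730 = 63648*(1/21730) = 31824/10865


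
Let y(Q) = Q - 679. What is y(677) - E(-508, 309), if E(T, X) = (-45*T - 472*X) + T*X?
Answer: 279958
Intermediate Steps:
E(T, X) = -472*X - 45*T + T*X (E(T, X) = (-472*X - 45*T) + T*X = -472*X - 45*T + T*X)
y(Q) = -679 + Q
y(677) - E(-508, 309) = (-679 + 677) - (-472*309 - 45*(-508) - 508*309) = -2 - (-145848 + 22860 - 156972) = -2 - 1*(-279960) = -2 + 279960 = 279958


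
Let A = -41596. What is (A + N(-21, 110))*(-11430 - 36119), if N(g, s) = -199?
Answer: 1987310455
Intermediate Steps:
(A + N(-21, 110))*(-11430 - 36119) = (-41596 - 199)*(-11430 - 36119) = -41795*(-47549) = 1987310455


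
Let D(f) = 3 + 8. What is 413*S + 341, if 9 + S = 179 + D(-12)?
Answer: 75094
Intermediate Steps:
D(f) = 11
S = 181 (S = -9 + (179 + 11) = -9 + 190 = 181)
413*S + 341 = 413*181 + 341 = 74753 + 341 = 75094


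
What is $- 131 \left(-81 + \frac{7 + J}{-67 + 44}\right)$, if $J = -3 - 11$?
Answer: $\frac{243136}{23} \approx 10571.0$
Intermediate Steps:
$J = -14$ ($J = -3 - 11 = -14$)
$- 131 \left(-81 + \frac{7 + J}{-67 + 44}\right) = - 131 \left(-81 + \frac{7 - 14}{-67 + 44}\right) = - 131 \left(-81 - \frac{7}{-23}\right) = - 131 \left(-81 - - \frac{7}{23}\right) = - 131 \left(-81 + \frac{7}{23}\right) = \left(-131\right) \left(- \frac{1856}{23}\right) = \frac{243136}{23}$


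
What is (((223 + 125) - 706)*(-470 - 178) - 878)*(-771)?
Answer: -178182726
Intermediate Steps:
(((223 + 125) - 706)*(-470 - 178) - 878)*(-771) = ((348 - 706)*(-648) - 878)*(-771) = (-358*(-648) - 878)*(-771) = (231984 - 878)*(-771) = 231106*(-771) = -178182726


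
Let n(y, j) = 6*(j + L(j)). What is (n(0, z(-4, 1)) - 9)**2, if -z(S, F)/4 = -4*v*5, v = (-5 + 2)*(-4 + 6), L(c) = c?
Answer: 33281361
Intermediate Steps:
v = -6 (v = -3*2 = -6)
z(S, F) = -480 (z(S, F) = -4*(-4*(-6))*5 = -96*5 = -4*120 = -480)
n(y, j) = 12*j (n(y, j) = 6*(j + j) = 6*(2*j) = 12*j)
(n(0, z(-4, 1)) - 9)**2 = (12*(-480) - 9)**2 = (-5760 - 9)**2 = (-5769)**2 = 33281361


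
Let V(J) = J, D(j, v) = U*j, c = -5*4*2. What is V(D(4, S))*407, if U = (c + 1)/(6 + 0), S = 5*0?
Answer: -10582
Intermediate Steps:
S = 0
c = -40 (c = -20*2 = -40)
U = -13/2 (U = (-40 + 1)/(6 + 0) = -39/6 = -39*⅙ = -13/2 ≈ -6.5000)
D(j, v) = -13*j/2
V(D(4, S))*407 = -13/2*4*407 = -26*407 = -10582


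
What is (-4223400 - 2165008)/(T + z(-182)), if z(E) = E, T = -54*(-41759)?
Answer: -26182/9241 ≈ -2.8332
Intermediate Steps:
T = 2254986
(-4223400 - 2165008)/(T + z(-182)) = (-4223400 - 2165008)/(2254986 - 182) = -6388408/2254804 = -6388408*1/2254804 = -26182/9241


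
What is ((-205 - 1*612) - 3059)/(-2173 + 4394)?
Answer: -3876/2221 ≈ -1.7452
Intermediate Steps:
((-205 - 1*612) - 3059)/(-2173 + 4394) = ((-205 - 612) - 3059)/2221 = (-817 - 3059)*(1/2221) = -3876*1/2221 = -3876/2221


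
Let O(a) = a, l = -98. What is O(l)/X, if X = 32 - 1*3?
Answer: -98/29 ≈ -3.3793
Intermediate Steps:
X = 29 (X = 32 - 3 = 29)
O(l)/X = -98/29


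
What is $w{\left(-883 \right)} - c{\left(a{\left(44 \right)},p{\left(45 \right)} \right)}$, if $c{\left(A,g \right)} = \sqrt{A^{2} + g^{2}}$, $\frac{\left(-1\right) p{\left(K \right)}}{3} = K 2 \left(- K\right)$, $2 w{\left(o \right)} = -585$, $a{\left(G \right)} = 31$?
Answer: $- \frac{585}{2} - \sqrt{147623461} \approx -12443.0$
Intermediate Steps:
$w{\left(o \right)} = - \frac{585}{2}$ ($w{\left(o \right)} = \frac{1}{2} \left(-585\right) = - \frac{585}{2}$)
$p{\left(K \right)} = 6 K^{2}$ ($p{\left(K \right)} = - 3 K 2 \left(- K\right) = - 3 \cdot 2 K \left(- K\right) = - 3 \left(- 2 K^{2}\right) = 6 K^{2}$)
$w{\left(-883 \right)} - c{\left(a{\left(44 \right)},p{\left(45 \right)} \right)} = - \frac{585}{2} - \sqrt{31^{2} + \left(6 \cdot 45^{2}\right)^{2}} = - \frac{585}{2} - \sqrt{961 + \left(6 \cdot 2025\right)^{2}} = - \frac{585}{2} - \sqrt{961 + 12150^{2}} = - \frac{585}{2} - \sqrt{961 + 147622500} = - \frac{585}{2} - \sqrt{147623461}$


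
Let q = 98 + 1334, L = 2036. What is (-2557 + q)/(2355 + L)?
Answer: -1125/4391 ≈ -0.25621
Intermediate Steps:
q = 1432
(-2557 + q)/(2355 + L) = (-2557 + 1432)/(2355 + 2036) = -1125/4391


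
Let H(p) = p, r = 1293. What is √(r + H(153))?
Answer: √1446 ≈ 38.026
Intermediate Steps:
√(r + H(153)) = √(1293 + 153) = √1446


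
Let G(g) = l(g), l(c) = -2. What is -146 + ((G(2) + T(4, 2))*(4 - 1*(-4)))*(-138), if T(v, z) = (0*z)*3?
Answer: 2062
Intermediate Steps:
T(v, z) = 0 (T(v, z) = 0*3 = 0)
G(g) = -2
-146 + ((G(2) + T(4, 2))*(4 - 1*(-4)))*(-138) = -146 + ((-2 + 0)*(4 - 1*(-4)))*(-138) = -146 - 2*(4 + 4)*(-138) = -146 - 2*8*(-138) = -146 - 16*(-138) = -146 + 2208 = 2062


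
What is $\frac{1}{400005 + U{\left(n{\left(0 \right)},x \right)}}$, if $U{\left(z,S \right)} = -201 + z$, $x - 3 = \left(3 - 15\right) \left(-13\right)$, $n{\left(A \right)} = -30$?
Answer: $\frac{1}{399774} \approx 2.5014 \cdot 10^{-6}$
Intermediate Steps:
$x = 159$ ($x = 3 + \left(3 - 15\right) \left(-13\right) = 3 - -156 = 3 + 156 = 159$)
$\frac{1}{400005 + U{\left(n{\left(0 \right)},x \right)}} = \frac{1}{400005 - 231} = \frac{1}{399774}$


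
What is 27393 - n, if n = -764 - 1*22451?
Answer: 50608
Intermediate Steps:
n = -23215 (n = -764 - 22451 = -23215)
27393 - n = 27393 - 1*(-23215) = 27393 + 23215 = 50608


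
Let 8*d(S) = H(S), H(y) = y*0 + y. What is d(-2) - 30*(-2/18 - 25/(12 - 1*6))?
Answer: 1537/12 ≈ 128.08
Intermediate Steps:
H(y) = y (H(y) = 0 + y = y)
d(S) = S/8
d(-2) - 30*(-2/18 - 25/(12 - 1*6)) = (⅛)*(-2) - 30*(-2/18 - 25/(12 - 1*6)) = -¼ - 30*(-2*1/18 - 25/(12 - 6)) = -¼ - 30*(-⅑ - 25/6) = -¼ - 30*(-77/18) = -¼ + 385/3 = 1537/12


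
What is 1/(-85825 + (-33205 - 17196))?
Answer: -1/136226 ≈ -7.3407e-6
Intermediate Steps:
1/(-85825 + (-33205 - 17196)) = 1/(-85825 - 50401) = 1/(-136226) = -1/136226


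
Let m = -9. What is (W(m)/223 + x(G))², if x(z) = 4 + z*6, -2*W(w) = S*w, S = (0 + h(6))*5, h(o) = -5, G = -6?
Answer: 210163009/198916 ≈ 1056.5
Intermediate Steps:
S = -25 (S = (0 - 5)*5 = -5*5 = -25)
W(w) = 25*w/2 (W(w) = -(-25)*w/2 = 25*w/2)
x(z) = 4 + 6*z
(W(m)/223 + x(G))² = (((25/2)*(-9))/223 + (4 + 6*(-6)))² = (-225/2*1/223 + (4 - 36))² = (-225/446 - 32)² = (-14497/446)² = 210163009/198916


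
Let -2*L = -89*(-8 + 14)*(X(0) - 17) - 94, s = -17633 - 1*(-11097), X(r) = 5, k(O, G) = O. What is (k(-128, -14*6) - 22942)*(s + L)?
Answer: 223617510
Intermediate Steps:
s = -6536 (s = -17633 + 11097 = -6536)
L = -3157 (L = -(-89*(-8 + 14)*(5 - 17) - 94)/2 = -(-534*(-12) - 94)/2 = -(-89*(-72) - 94)/2 = -(6408 - 94)/2 = -½*6314 = -3157)
(k(-128, -14*6) - 22942)*(s + L) = (-128 - 22942)*(-6536 - 3157) = -23070*(-9693) = 223617510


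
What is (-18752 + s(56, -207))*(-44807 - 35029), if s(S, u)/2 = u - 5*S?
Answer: 1574844936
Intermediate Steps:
s(S, u) = -10*S + 2*u (s(S, u) = 2*(u - 5*S) = -10*S + 2*u)
(-18752 + s(56, -207))*(-44807 - 35029) = (-18752 + (-10*56 + 2*(-207)))*(-44807 - 35029) = (-18752 + (-560 - 414))*(-79836) = (-18752 - 974)*(-79836) = -19726*(-79836) = 1574844936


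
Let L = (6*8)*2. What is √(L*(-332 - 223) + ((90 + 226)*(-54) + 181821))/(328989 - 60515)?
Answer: √111477/268474 ≈ 0.0012436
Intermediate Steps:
L = 96 (L = 48*2 = 96)
√(L*(-332 - 223) + ((90 + 226)*(-54) + 181821))/(328989 - 60515) = √(96*(-332 - 223) + ((90 + 226)*(-54) + 181821))/(328989 - 60515) = √(96*(-555) + (316*(-54) + 181821))/268474 = √(-53280 + (-17064 + 181821))*(1/268474) = √(-53280 + 164757)*(1/268474) = √111477*(1/268474) = √111477/268474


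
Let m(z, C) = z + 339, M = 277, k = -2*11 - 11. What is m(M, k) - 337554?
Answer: -336938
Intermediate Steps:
k = -33 (k = -22 - 11 = -33)
m(z, C) = 339 + z
m(M, k) - 337554 = (339 + 277) - 337554 = 616 - 337554 = -336938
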